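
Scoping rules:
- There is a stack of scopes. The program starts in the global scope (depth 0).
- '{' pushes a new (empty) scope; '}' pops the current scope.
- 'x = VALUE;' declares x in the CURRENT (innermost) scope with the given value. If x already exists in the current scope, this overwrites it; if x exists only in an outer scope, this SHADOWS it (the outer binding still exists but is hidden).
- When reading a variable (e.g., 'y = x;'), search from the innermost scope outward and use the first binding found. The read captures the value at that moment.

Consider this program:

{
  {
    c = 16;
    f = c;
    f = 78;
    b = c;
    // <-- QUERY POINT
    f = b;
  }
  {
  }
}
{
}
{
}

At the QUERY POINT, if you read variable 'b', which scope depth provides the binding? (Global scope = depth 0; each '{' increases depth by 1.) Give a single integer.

Answer: 2

Derivation:
Step 1: enter scope (depth=1)
Step 2: enter scope (depth=2)
Step 3: declare c=16 at depth 2
Step 4: declare f=(read c)=16 at depth 2
Step 5: declare f=78 at depth 2
Step 6: declare b=(read c)=16 at depth 2
Visible at query point: b=16 c=16 f=78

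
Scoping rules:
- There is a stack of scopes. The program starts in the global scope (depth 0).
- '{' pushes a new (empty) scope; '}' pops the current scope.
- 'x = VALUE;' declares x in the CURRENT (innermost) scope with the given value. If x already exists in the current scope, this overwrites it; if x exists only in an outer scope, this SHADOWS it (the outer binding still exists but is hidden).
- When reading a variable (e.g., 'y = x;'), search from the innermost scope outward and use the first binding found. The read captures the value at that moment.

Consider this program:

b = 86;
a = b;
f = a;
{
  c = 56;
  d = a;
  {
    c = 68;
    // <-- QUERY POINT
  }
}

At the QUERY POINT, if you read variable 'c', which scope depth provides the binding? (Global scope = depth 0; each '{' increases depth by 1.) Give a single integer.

Answer: 2

Derivation:
Step 1: declare b=86 at depth 0
Step 2: declare a=(read b)=86 at depth 0
Step 3: declare f=(read a)=86 at depth 0
Step 4: enter scope (depth=1)
Step 5: declare c=56 at depth 1
Step 6: declare d=(read a)=86 at depth 1
Step 7: enter scope (depth=2)
Step 8: declare c=68 at depth 2
Visible at query point: a=86 b=86 c=68 d=86 f=86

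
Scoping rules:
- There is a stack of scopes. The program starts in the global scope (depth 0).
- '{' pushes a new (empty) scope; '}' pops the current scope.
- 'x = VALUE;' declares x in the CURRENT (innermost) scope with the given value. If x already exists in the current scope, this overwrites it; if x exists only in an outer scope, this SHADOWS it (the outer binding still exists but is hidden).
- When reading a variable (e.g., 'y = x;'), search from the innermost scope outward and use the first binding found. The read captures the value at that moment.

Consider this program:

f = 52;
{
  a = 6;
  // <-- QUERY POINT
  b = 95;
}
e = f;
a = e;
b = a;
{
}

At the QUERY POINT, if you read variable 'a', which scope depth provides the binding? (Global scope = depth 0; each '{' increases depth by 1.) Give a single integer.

Answer: 1

Derivation:
Step 1: declare f=52 at depth 0
Step 2: enter scope (depth=1)
Step 3: declare a=6 at depth 1
Visible at query point: a=6 f=52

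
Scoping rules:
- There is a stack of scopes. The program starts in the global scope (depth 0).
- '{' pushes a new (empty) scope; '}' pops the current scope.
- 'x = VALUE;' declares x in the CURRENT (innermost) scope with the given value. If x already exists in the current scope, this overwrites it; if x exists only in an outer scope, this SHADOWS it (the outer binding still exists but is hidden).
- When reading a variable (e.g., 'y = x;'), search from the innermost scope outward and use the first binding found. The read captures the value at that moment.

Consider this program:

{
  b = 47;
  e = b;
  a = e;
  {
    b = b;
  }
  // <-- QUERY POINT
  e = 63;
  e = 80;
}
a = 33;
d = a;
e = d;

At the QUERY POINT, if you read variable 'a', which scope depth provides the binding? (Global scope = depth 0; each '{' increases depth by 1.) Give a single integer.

Answer: 1

Derivation:
Step 1: enter scope (depth=1)
Step 2: declare b=47 at depth 1
Step 3: declare e=(read b)=47 at depth 1
Step 4: declare a=(read e)=47 at depth 1
Step 5: enter scope (depth=2)
Step 6: declare b=(read b)=47 at depth 2
Step 7: exit scope (depth=1)
Visible at query point: a=47 b=47 e=47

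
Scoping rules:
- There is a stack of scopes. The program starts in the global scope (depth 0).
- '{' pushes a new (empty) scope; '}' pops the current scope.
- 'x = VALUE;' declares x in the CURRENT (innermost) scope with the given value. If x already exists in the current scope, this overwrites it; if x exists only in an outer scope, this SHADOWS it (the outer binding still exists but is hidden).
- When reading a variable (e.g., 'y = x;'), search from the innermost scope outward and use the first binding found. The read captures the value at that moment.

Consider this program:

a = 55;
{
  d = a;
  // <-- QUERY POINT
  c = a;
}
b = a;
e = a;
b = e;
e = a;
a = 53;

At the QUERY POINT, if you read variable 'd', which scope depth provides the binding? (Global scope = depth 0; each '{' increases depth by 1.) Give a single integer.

Answer: 1

Derivation:
Step 1: declare a=55 at depth 0
Step 2: enter scope (depth=1)
Step 3: declare d=(read a)=55 at depth 1
Visible at query point: a=55 d=55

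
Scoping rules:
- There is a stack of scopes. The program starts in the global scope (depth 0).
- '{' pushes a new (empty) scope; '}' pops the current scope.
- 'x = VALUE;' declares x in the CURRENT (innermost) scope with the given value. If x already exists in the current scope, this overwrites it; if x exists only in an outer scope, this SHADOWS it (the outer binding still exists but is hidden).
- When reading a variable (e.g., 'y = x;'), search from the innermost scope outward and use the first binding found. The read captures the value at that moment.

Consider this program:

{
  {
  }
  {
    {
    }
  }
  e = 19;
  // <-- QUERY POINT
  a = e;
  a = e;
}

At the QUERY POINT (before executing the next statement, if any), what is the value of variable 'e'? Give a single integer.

Step 1: enter scope (depth=1)
Step 2: enter scope (depth=2)
Step 3: exit scope (depth=1)
Step 4: enter scope (depth=2)
Step 5: enter scope (depth=3)
Step 6: exit scope (depth=2)
Step 7: exit scope (depth=1)
Step 8: declare e=19 at depth 1
Visible at query point: e=19

Answer: 19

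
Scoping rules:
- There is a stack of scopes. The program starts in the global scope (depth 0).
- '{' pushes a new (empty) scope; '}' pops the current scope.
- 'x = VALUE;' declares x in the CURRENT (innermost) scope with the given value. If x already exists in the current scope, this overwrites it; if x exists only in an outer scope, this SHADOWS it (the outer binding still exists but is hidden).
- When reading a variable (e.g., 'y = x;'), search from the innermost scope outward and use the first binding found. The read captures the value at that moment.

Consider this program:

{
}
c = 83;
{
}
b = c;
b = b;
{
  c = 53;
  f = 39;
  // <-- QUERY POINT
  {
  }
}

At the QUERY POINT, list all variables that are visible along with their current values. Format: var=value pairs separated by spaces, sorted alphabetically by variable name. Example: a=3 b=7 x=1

Answer: b=83 c=53 f=39

Derivation:
Step 1: enter scope (depth=1)
Step 2: exit scope (depth=0)
Step 3: declare c=83 at depth 0
Step 4: enter scope (depth=1)
Step 5: exit scope (depth=0)
Step 6: declare b=(read c)=83 at depth 0
Step 7: declare b=(read b)=83 at depth 0
Step 8: enter scope (depth=1)
Step 9: declare c=53 at depth 1
Step 10: declare f=39 at depth 1
Visible at query point: b=83 c=53 f=39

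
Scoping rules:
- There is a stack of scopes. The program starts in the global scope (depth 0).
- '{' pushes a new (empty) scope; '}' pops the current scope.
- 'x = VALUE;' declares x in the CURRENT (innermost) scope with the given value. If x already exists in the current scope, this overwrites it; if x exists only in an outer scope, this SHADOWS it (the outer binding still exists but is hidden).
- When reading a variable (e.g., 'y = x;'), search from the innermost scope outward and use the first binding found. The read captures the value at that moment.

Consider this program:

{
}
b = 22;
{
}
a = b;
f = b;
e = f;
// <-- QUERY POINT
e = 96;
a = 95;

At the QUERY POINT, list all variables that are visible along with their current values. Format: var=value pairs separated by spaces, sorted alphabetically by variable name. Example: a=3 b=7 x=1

Answer: a=22 b=22 e=22 f=22

Derivation:
Step 1: enter scope (depth=1)
Step 2: exit scope (depth=0)
Step 3: declare b=22 at depth 0
Step 4: enter scope (depth=1)
Step 5: exit scope (depth=0)
Step 6: declare a=(read b)=22 at depth 0
Step 7: declare f=(read b)=22 at depth 0
Step 8: declare e=(read f)=22 at depth 0
Visible at query point: a=22 b=22 e=22 f=22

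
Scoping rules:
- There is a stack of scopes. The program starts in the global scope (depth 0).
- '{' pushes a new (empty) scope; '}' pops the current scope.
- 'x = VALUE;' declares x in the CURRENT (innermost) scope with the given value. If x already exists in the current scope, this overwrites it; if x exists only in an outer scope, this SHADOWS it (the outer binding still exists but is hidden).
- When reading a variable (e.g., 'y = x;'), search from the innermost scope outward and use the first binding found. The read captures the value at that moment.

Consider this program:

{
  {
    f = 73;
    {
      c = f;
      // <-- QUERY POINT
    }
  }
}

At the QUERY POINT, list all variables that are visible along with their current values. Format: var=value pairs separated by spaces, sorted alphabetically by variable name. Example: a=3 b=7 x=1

Step 1: enter scope (depth=1)
Step 2: enter scope (depth=2)
Step 3: declare f=73 at depth 2
Step 4: enter scope (depth=3)
Step 5: declare c=(read f)=73 at depth 3
Visible at query point: c=73 f=73

Answer: c=73 f=73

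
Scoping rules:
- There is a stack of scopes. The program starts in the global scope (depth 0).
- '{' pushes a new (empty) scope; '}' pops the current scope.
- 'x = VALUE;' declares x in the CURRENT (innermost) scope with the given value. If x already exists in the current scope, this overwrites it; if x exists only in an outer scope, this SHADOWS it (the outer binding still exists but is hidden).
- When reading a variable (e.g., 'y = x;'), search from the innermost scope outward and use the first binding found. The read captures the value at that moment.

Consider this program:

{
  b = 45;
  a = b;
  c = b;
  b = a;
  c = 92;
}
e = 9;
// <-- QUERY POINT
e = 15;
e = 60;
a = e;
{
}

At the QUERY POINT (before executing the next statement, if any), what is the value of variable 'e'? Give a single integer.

Answer: 9

Derivation:
Step 1: enter scope (depth=1)
Step 2: declare b=45 at depth 1
Step 3: declare a=(read b)=45 at depth 1
Step 4: declare c=(read b)=45 at depth 1
Step 5: declare b=(read a)=45 at depth 1
Step 6: declare c=92 at depth 1
Step 7: exit scope (depth=0)
Step 8: declare e=9 at depth 0
Visible at query point: e=9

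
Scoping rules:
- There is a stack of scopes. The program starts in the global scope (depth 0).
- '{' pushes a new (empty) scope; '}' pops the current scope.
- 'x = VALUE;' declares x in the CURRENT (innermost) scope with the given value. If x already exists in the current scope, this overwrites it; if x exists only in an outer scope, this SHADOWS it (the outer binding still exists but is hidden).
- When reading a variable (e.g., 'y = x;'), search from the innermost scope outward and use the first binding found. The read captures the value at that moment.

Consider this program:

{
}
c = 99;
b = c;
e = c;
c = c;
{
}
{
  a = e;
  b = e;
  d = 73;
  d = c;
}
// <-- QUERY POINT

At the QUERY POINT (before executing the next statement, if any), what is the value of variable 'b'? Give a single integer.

Answer: 99

Derivation:
Step 1: enter scope (depth=1)
Step 2: exit scope (depth=0)
Step 3: declare c=99 at depth 0
Step 4: declare b=(read c)=99 at depth 0
Step 5: declare e=(read c)=99 at depth 0
Step 6: declare c=(read c)=99 at depth 0
Step 7: enter scope (depth=1)
Step 8: exit scope (depth=0)
Step 9: enter scope (depth=1)
Step 10: declare a=(read e)=99 at depth 1
Step 11: declare b=(read e)=99 at depth 1
Step 12: declare d=73 at depth 1
Step 13: declare d=(read c)=99 at depth 1
Step 14: exit scope (depth=0)
Visible at query point: b=99 c=99 e=99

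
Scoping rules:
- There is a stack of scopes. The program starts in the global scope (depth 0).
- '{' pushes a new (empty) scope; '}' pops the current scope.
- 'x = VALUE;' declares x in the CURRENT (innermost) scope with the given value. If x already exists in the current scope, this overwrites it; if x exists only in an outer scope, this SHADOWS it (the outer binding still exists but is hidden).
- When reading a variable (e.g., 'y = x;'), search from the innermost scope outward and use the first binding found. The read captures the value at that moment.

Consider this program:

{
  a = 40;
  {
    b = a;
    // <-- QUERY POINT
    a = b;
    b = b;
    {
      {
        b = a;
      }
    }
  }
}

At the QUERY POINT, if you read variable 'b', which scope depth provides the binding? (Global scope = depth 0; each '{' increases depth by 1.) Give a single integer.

Step 1: enter scope (depth=1)
Step 2: declare a=40 at depth 1
Step 3: enter scope (depth=2)
Step 4: declare b=(read a)=40 at depth 2
Visible at query point: a=40 b=40

Answer: 2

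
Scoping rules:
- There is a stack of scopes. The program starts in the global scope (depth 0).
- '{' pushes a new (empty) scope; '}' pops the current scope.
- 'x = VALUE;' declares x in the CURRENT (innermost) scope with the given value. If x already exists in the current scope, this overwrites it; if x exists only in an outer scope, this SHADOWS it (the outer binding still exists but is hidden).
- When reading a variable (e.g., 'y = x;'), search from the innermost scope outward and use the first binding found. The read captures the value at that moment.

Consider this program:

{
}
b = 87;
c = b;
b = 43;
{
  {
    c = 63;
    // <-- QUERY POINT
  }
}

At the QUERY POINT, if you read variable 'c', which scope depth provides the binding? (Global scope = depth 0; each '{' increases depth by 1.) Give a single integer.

Step 1: enter scope (depth=1)
Step 2: exit scope (depth=0)
Step 3: declare b=87 at depth 0
Step 4: declare c=(read b)=87 at depth 0
Step 5: declare b=43 at depth 0
Step 6: enter scope (depth=1)
Step 7: enter scope (depth=2)
Step 8: declare c=63 at depth 2
Visible at query point: b=43 c=63

Answer: 2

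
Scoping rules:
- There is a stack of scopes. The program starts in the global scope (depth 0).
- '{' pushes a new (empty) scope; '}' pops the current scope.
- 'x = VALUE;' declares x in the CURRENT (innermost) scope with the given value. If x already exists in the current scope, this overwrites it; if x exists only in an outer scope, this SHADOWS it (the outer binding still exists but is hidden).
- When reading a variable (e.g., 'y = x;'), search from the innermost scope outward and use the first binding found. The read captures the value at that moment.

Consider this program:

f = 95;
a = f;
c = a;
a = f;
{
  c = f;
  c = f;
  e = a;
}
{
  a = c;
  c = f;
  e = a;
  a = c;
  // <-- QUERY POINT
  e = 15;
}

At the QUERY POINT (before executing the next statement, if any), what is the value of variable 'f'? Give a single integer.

Step 1: declare f=95 at depth 0
Step 2: declare a=(read f)=95 at depth 0
Step 3: declare c=(read a)=95 at depth 0
Step 4: declare a=(read f)=95 at depth 0
Step 5: enter scope (depth=1)
Step 6: declare c=(read f)=95 at depth 1
Step 7: declare c=(read f)=95 at depth 1
Step 8: declare e=(read a)=95 at depth 1
Step 9: exit scope (depth=0)
Step 10: enter scope (depth=1)
Step 11: declare a=(read c)=95 at depth 1
Step 12: declare c=(read f)=95 at depth 1
Step 13: declare e=(read a)=95 at depth 1
Step 14: declare a=(read c)=95 at depth 1
Visible at query point: a=95 c=95 e=95 f=95

Answer: 95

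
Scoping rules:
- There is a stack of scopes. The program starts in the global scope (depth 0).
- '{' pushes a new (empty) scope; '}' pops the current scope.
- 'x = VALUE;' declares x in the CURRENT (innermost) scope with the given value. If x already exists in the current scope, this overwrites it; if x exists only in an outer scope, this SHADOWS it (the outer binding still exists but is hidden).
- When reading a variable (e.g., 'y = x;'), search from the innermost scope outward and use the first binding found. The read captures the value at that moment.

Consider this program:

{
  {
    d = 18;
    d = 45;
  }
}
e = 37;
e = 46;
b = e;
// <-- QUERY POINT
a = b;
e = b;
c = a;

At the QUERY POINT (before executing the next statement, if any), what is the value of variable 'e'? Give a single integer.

Step 1: enter scope (depth=1)
Step 2: enter scope (depth=2)
Step 3: declare d=18 at depth 2
Step 4: declare d=45 at depth 2
Step 5: exit scope (depth=1)
Step 6: exit scope (depth=0)
Step 7: declare e=37 at depth 0
Step 8: declare e=46 at depth 0
Step 9: declare b=(read e)=46 at depth 0
Visible at query point: b=46 e=46

Answer: 46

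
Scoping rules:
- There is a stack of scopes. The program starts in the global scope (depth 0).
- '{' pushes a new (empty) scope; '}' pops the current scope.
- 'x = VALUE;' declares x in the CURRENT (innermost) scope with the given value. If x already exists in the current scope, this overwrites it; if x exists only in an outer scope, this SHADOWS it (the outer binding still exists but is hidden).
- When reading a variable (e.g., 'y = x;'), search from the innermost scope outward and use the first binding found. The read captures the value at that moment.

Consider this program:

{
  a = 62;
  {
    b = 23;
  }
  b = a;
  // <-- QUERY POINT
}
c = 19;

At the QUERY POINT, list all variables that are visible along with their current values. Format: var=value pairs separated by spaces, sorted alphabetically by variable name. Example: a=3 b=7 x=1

Step 1: enter scope (depth=1)
Step 2: declare a=62 at depth 1
Step 3: enter scope (depth=2)
Step 4: declare b=23 at depth 2
Step 5: exit scope (depth=1)
Step 6: declare b=(read a)=62 at depth 1
Visible at query point: a=62 b=62

Answer: a=62 b=62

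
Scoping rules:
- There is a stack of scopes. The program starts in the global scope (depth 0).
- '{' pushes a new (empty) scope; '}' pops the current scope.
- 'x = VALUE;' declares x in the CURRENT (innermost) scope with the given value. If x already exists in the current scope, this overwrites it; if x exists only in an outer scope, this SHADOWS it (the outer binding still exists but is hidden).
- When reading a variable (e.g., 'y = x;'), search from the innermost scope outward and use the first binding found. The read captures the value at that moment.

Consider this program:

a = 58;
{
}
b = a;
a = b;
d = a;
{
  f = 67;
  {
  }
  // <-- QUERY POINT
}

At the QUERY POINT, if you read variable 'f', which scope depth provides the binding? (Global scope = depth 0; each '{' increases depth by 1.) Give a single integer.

Step 1: declare a=58 at depth 0
Step 2: enter scope (depth=1)
Step 3: exit scope (depth=0)
Step 4: declare b=(read a)=58 at depth 0
Step 5: declare a=(read b)=58 at depth 0
Step 6: declare d=(read a)=58 at depth 0
Step 7: enter scope (depth=1)
Step 8: declare f=67 at depth 1
Step 9: enter scope (depth=2)
Step 10: exit scope (depth=1)
Visible at query point: a=58 b=58 d=58 f=67

Answer: 1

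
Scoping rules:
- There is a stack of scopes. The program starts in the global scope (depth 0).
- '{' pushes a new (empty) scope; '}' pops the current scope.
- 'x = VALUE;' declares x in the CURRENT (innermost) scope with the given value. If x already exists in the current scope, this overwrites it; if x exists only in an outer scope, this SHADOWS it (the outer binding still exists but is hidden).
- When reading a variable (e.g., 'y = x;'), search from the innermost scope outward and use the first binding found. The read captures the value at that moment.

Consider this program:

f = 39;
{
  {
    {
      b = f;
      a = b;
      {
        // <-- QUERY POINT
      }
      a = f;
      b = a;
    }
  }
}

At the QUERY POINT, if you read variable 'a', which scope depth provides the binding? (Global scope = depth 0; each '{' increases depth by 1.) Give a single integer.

Answer: 3

Derivation:
Step 1: declare f=39 at depth 0
Step 2: enter scope (depth=1)
Step 3: enter scope (depth=2)
Step 4: enter scope (depth=3)
Step 5: declare b=(read f)=39 at depth 3
Step 6: declare a=(read b)=39 at depth 3
Step 7: enter scope (depth=4)
Visible at query point: a=39 b=39 f=39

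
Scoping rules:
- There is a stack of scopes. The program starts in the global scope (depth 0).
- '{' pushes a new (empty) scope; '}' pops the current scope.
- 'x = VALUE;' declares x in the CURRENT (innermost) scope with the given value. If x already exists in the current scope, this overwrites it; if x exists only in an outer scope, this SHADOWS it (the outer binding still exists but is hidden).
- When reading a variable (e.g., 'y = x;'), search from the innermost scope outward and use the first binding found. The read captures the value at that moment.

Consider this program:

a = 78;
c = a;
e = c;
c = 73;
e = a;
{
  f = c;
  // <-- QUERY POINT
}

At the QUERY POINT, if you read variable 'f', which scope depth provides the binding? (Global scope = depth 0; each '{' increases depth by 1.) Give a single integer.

Step 1: declare a=78 at depth 0
Step 2: declare c=(read a)=78 at depth 0
Step 3: declare e=(read c)=78 at depth 0
Step 4: declare c=73 at depth 0
Step 5: declare e=(read a)=78 at depth 0
Step 6: enter scope (depth=1)
Step 7: declare f=(read c)=73 at depth 1
Visible at query point: a=78 c=73 e=78 f=73

Answer: 1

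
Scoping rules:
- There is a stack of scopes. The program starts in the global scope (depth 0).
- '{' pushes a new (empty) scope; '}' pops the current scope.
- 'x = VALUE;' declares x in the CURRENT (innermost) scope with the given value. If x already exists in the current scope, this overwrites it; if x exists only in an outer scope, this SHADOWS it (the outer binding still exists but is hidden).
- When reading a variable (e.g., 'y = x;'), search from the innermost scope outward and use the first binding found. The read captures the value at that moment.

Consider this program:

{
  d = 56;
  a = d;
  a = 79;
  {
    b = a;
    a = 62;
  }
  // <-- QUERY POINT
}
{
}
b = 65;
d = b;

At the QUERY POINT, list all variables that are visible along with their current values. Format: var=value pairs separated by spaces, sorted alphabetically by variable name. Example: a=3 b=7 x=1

Answer: a=79 d=56

Derivation:
Step 1: enter scope (depth=1)
Step 2: declare d=56 at depth 1
Step 3: declare a=(read d)=56 at depth 1
Step 4: declare a=79 at depth 1
Step 5: enter scope (depth=2)
Step 6: declare b=(read a)=79 at depth 2
Step 7: declare a=62 at depth 2
Step 8: exit scope (depth=1)
Visible at query point: a=79 d=56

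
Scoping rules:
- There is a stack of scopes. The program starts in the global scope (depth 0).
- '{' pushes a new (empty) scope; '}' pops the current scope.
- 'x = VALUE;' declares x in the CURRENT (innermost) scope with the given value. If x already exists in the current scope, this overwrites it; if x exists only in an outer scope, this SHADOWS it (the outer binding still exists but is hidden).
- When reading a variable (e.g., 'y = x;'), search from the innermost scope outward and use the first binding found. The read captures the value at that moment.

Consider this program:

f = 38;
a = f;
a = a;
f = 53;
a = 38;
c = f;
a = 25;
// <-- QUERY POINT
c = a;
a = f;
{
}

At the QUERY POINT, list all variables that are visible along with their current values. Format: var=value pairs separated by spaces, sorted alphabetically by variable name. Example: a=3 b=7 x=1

Answer: a=25 c=53 f=53

Derivation:
Step 1: declare f=38 at depth 0
Step 2: declare a=(read f)=38 at depth 0
Step 3: declare a=(read a)=38 at depth 0
Step 4: declare f=53 at depth 0
Step 5: declare a=38 at depth 0
Step 6: declare c=(read f)=53 at depth 0
Step 7: declare a=25 at depth 0
Visible at query point: a=25 c=53 f=53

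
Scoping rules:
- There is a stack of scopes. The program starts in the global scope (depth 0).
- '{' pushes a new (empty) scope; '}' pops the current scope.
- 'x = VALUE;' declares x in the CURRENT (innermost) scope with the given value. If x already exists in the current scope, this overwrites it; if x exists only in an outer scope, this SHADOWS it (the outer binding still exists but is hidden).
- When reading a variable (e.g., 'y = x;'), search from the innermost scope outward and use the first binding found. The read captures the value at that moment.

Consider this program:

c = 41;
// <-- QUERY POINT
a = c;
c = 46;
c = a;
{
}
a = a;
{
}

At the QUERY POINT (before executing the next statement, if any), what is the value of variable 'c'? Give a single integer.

Answer: 41

Derivation:
Step 1: declare c=41 at depth 0
Visible at query point: c=41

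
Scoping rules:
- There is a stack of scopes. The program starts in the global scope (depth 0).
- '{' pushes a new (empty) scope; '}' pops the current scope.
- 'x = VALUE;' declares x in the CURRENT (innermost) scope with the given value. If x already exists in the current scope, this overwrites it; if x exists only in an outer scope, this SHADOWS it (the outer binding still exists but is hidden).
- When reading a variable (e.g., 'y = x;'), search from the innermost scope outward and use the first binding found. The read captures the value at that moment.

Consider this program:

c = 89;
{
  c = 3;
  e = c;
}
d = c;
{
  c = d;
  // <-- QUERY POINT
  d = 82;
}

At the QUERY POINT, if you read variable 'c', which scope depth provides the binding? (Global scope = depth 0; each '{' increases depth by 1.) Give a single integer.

Step 1: declare c=89 at depth 0
Step 2: enter scope (depth=1)
Step 3: declare c=3 at depth 1
Step 4: declare e=(read c)=3 at depth 1
Step 5: exit scope (depth=0)
Step 6: declare d=(read c)=89 at depth 0
Step 7: enter scope (depth=1)
Step 8: declare c=(read d)=89 at depth 1
Visible at query point: c=89 d=89

Answer: 1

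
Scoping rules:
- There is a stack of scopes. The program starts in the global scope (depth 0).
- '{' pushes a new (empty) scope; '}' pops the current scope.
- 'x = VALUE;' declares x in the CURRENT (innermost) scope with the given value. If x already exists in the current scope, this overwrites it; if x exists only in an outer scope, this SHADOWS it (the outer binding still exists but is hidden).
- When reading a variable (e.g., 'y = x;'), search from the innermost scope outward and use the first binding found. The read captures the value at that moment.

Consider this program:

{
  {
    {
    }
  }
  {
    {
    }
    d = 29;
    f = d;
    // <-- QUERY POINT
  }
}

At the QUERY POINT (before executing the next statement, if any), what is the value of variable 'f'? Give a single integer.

Step 1: enter scope (depth=1)
Step 2: enter scope (depth=2)
Step 3: enter scope (depth=3)
Step 4: exit scope (depth=2)
Step 5: exit scope (depth=1)
Step 6: enter scope (depth=2)
Step 7: enter scope (depth=3)
Step 8: exit scope (depth=2)
Step 9: declare d=29 at depth 2
Step 10: declare f=(read d)=29 at depth 2
Visible at query point: d=29 f=29

Answer: 29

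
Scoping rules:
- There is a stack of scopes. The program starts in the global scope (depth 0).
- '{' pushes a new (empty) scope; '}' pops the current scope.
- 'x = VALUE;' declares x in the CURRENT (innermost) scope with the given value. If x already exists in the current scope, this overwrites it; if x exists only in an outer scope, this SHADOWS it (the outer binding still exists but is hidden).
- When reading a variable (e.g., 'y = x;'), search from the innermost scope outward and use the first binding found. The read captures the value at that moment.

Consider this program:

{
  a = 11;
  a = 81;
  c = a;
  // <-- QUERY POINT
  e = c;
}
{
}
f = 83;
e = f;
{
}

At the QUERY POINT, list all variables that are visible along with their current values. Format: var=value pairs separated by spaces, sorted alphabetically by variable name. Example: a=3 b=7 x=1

Step 1: enter scope (depth=1)
Step 2: declare a=11 at depth 1
Step 3: declare a=81 at depth 1
Step 4: declare c=(read a)=81 at depth 1
Visible at query point: a=81 c=81

Answer: a=81 c=81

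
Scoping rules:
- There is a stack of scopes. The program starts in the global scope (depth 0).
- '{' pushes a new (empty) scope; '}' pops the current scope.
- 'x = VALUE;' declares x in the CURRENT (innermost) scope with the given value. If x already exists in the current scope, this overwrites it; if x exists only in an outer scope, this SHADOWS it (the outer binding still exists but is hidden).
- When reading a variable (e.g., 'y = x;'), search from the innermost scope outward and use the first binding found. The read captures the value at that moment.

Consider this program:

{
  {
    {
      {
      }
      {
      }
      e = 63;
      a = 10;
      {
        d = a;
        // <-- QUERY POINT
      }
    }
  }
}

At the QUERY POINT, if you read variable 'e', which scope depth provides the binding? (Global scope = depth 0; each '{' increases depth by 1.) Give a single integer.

Answer: 3

Derivation:
Step 1: enter scope (depth=1)
Step 2: enter scope (depth=2)
Step 3: enter scope (depth=3)
Step 4: enter scope (depth=4)
Step 5: exit scope (depth=3)
Step 6: enter scope (depth=4)
Step 7: exit scope (depth=3)
Step 8: declare e=63 at depth 3
Step 9: declare a=10 at depth 3
Step 10: enter scope (depth=4)
Step 11: declare d=(read a)=10 at depth 4
Visible at query point: a=10 d=10 e=63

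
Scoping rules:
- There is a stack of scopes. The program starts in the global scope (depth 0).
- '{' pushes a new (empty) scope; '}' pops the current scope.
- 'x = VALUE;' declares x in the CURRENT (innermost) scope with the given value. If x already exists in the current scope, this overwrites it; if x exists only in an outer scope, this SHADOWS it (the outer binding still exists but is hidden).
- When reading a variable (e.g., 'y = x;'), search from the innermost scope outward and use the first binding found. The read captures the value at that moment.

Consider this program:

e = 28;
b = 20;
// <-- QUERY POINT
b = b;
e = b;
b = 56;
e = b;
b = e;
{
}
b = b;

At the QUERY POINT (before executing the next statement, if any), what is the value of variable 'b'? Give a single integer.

Step 1: declare e=28 at depth 0
Step 2: declare b=20 at depth 0
Visible at query point: b=20 e=28

Answer: 20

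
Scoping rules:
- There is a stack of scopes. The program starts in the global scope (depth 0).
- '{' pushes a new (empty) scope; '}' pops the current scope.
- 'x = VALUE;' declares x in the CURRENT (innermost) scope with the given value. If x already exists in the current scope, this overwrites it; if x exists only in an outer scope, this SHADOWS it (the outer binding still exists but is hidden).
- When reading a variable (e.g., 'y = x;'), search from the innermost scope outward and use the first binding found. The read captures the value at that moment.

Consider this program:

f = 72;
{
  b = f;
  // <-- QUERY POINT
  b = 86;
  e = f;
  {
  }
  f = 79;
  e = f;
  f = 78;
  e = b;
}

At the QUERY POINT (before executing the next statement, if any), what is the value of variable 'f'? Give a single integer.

Step 1: declare f=72 at depth 0
Step 2: enter scope (depth=1)
Step 3: declare b=(read f)=72 at depth 1
Visible at query point: b=72 f=72

Answer: 72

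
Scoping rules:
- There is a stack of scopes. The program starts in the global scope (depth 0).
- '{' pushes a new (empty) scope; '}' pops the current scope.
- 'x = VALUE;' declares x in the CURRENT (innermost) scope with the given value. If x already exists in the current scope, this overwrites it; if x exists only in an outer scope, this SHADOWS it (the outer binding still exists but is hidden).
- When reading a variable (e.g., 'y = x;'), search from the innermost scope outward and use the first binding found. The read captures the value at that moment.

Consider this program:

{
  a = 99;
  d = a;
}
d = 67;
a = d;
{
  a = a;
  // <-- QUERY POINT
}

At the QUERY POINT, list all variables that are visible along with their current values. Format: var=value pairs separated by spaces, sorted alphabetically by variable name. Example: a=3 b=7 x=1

Answer: a=67 d=67

Derivation:
Step 1: enter scope (depth=1)
Step 2: declare a=99 at depth 1
Step 3: declare d=(read a)=99 at depth 1
Step 4: exit scope (depth=0)
Step 5: declare d=67 at depth 0
Step 6: declare a=(read d)=67 at depth 0
Step 7: enter scope (depth=1)
Step 8: declare a=(read a)=67 at depth 1
Visible at query point: a=67 d=67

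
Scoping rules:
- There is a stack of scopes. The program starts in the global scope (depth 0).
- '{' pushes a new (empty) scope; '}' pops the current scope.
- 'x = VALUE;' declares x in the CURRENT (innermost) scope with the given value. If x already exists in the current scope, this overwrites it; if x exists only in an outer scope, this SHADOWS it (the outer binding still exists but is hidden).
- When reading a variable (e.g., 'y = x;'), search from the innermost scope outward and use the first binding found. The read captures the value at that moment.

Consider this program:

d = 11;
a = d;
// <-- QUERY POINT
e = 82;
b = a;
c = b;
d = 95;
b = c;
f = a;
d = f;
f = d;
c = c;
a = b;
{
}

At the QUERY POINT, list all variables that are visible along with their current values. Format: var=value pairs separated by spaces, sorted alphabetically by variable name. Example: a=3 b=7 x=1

Step 1: declare d=11 at depth 0
Step 2: declare a=(read d)=11 at depth 0
Visible at query point: a=11 d=11

Answer: a=11 d=11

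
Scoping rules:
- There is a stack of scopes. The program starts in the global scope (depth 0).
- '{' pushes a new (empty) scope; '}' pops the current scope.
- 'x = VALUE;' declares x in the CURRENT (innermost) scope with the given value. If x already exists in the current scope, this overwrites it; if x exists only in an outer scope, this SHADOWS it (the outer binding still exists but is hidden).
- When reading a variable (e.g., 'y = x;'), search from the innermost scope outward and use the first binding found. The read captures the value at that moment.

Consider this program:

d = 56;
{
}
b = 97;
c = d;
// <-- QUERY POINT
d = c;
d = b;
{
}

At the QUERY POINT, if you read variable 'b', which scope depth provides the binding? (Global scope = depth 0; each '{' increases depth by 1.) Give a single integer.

Answer: 0

Derivation:
Step 1: declare d=56 at depth 0
Step 2: enter scope (depth=1)
Step 3: exit scope (depth=0)
Step 4: declare b=97 at depth 0
Step 5: declare c=(read d)=56 at depth 0
Visible at query point: b=97 c=56 d=56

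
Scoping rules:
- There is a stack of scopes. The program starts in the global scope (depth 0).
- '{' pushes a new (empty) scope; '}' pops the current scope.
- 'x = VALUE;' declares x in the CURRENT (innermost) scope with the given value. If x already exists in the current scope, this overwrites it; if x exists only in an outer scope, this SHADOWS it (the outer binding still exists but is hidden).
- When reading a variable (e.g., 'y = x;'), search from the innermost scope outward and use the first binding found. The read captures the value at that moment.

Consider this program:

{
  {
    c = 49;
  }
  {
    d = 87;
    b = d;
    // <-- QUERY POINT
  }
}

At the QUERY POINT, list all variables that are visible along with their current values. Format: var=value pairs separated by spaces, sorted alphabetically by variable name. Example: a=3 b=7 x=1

Step 1: enter scope (depth=1)
Step 2: enter scope (depth=2)
Step 3: declare c=49 at depth 2
Step 4: exit scope (depth=1)
Step 5: enter scope (depth=2)
Step 6: declare d=87 at depth 2
Step 7: declare b=(read d)=87 at depth 2
Visible at query point: b=87 d=87

Answer: b=87 d=87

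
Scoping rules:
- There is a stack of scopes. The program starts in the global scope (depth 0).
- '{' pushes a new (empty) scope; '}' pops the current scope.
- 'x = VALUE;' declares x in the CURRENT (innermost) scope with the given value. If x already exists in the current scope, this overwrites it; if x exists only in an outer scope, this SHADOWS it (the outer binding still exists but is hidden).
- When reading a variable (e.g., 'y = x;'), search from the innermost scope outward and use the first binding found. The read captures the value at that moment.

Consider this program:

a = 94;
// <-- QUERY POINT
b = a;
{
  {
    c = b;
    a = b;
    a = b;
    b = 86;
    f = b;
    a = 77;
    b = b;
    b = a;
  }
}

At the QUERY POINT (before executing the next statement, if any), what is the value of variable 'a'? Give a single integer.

Step 1: declare a=94 at depth 0
Visible at query point: a=94

Answer: 94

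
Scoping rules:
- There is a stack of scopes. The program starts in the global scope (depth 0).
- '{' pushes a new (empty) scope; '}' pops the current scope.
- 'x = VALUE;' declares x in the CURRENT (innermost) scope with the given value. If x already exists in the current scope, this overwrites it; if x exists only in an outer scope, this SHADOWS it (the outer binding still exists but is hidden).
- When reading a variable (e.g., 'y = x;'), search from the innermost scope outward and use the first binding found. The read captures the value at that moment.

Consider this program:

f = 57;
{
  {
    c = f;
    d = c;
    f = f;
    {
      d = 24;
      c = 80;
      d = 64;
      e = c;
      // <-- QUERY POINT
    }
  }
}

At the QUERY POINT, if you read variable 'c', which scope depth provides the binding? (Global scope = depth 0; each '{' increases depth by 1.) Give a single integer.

Answer: 3

Derivation:
Step 1: declare f=57 at depth 0
Step 2: enter scope (depth=1)
Step 3: enter scope (depth=2)
Step 4: declare c=(read f)=57 at depth 2
Step 5: declare d=(read c)=57 at depth 2
Step 6: declare f=(read f)=57 at depth 2
Step 7: enter scope (depth=3)
Step 8: declare d=24 at depth 3
Step 9: declare c=80 at depth 3
Step 10: declare d=64 at depth 3
Step 11: declare e=(read c)=80 at depth 3
Visible at query point: c=80 d=64 e=80 f=57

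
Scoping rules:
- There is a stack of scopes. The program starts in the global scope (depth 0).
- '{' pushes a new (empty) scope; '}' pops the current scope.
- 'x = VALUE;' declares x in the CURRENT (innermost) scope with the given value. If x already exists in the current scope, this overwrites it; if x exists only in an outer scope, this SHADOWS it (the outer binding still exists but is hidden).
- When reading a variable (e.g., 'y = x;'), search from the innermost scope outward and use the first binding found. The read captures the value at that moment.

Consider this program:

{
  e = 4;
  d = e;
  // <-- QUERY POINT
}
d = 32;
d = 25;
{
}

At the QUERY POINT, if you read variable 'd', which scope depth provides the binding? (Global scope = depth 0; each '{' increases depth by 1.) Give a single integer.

Answer: 1

Derivation:
Step 1: enter scope (depth=1)
Step 2: declare e=4 at depth 1
Step 3: declare d=(read e)=4 at depth 1
Visible at query point: d=4 e=4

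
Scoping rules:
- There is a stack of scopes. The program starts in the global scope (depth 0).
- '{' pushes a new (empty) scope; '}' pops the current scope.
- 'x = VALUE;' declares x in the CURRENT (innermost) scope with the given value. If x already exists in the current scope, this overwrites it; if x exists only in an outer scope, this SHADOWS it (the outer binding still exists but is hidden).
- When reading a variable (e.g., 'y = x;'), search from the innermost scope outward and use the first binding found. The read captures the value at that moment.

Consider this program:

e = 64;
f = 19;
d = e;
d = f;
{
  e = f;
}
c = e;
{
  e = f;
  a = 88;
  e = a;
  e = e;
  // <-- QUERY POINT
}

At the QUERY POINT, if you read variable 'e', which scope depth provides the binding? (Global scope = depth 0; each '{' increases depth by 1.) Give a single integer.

Step 1: declare e=64 at depth 0
Step 2: declare f=19 at depth 0
Step 3: declare d=(read e)=64 at depth 0
Step 4: declare d=(read f)=19 at depth 0
Step 5: enter scope (depth=1)
Step 6: declare e=(read f)=19 at depth 1
Step 7: exit scope (depth=0)
Step 8: declare c=(read e)=64 at depth 0
Step 9: enter scope (depth=1)
Step 10: declare e=(read f)=19 at depth 1
Step 11: declare a=88 at depth 1
Step 12: declare e=(read a)=88 at depth 1
Step 13: declare e=(read e)=88 at depth 1
Visible at query point: a=88 c=64 d=19 e=88 f=19

Answer: 1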